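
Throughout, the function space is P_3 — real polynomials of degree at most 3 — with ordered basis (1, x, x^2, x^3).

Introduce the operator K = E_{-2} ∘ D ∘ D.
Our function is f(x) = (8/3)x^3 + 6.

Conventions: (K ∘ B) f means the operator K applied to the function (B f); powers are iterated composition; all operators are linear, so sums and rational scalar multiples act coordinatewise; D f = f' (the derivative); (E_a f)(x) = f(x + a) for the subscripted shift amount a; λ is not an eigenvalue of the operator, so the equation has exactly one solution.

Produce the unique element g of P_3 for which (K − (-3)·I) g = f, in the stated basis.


write g with unknown coordinates in the stated basis and equate coefficients in (K − (-3)·I) g = f
solving from the highest basis element down gives g = (8/9)x^3 - (16/9)x + 50/9
check: K g = (16/3)x - 32/3
so K g − (-3)·g = (8/3)x^3 + 6 = f ✓

the result is g(x) = (8/9)x^3 - (16/9)x + 50/9


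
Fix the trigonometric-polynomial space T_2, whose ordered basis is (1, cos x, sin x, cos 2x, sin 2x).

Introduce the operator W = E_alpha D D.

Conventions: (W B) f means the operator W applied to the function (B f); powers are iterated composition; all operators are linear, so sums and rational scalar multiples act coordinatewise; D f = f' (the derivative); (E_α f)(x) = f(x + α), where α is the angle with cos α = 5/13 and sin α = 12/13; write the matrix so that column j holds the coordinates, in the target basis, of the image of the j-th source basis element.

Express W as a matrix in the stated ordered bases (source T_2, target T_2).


image of 1: 0
image of cos x: -(5/13)cos x + (12/13)sin x
image of sin x: -(12/13)cos x - (5/13)sin x
image of cos 2x: (476/169)cos 2x + (480/169)sin 2x
image of sin 2x: -(480/169)cos 2x + (476/169)sin 2x
each image's coordinates form column j of the matrix

the matrix is [[0, 0, 0, 0, 0]; [0, -5/13, -12/13, 0, 0]; [0, 12/13, -5/13, 0, 0]; [0, 0, 0, 476/169, -480/169]; [0, 0, 0, 480/169, 476/169]] (rows listed top to bottom)


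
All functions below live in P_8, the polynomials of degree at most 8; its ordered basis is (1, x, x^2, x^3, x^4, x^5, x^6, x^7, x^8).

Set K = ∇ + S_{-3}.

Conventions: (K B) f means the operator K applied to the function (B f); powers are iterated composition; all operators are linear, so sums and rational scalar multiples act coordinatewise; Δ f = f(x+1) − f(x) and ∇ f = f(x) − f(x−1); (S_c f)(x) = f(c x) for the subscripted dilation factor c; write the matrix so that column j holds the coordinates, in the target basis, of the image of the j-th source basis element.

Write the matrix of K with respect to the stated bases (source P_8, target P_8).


image of 1: 1
image of x: -3x + 1
image of x^2: 9x^2 + 2x - 1
image of x^3: -27x^3 + 3x^2 - 3x + 1
image of x^4: 81x^4 + 4x^3 - 6x^2 + 4x - 1
image of x^5: -243x^5 + 5x^4 - 10x^3 + 10x^2 - 5x + 1
image of x^6: 729x^6 + 6x^5 - 15x^4 + 20x^3 - 15x^2 + 6x - 1
image of x^7: -2187x^7 + 7x^6 - 21x^5 + 35x^4 - 35x^3 + 21x^2 - 7x + 1
image of x^8: 6561x^8 + 8x^7 - 28x^6 + 56x^5 - 70x^4 + 56x^3 - 28x^2 + 8x - 1
each image's coordinates form column j of the matrix

the matrix is [[1, 1, -1, 1, -1, 1, -1, 1, -1]; [0, -3, 2, -3, 4, -5, 6, -7, 8]; [0, 0, 9, 3, -6, 10, -15, 21, -28]; [0, 0, 0, -27, 4, -10, 20, -35, 56]; [0, 0, 0, 0, 81, 5, -15, 35, -70]; [0, 0, 0, 0, 0, -243, 6, -21, 56]; [0, 0, 0, 0, 0, 0, 729, 7, -28]; [0, 0, 0, 0, 0, 0, 0, -2187, 8]; [0, 0, 0, 0, 0, 0, 0, 0, 6561]] (rows listed top to bottom)


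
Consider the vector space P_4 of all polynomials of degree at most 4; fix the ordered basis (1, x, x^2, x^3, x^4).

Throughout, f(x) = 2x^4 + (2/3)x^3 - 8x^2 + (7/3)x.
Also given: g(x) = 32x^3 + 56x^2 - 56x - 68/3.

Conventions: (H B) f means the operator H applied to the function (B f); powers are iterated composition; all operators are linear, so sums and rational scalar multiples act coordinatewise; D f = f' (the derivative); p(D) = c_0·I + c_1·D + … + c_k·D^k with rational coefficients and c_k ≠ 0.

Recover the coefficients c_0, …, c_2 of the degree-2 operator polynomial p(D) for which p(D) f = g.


c_0 = 0, c_1 = 4, c_2 = 2

D^0 f = 2x^4 + (2/3)x^3 - 8x^2 + (7/3)x
D^1 f = 8x^3 + 2x^2 - 16x + 7/3
D^2 f = 24x^2 + 4x - 16
matching coefficients of g against c_0 f + c_1 Df + … from the top degree down determines the c_i
solution: c_0 = 0, c_1 = 4, c_2 = 2


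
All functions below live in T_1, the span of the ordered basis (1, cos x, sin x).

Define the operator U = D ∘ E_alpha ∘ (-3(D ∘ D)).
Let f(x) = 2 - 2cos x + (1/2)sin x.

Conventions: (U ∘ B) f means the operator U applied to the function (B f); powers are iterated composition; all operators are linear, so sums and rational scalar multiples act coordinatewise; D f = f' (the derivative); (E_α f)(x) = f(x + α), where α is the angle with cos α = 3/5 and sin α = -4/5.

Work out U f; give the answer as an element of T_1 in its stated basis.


the image equals g(x) = -(39/10)cos x + (24/5)sin x

D f = (1/2)cos x + 2sin x
D D f = 2cos x - (1/2)sin x
(-3(D ∘ D)) f = -6cos x + (3/2)sin x
E_alpha (-3(D ∘ D)) f = -(24/5)cos x - (39/10)sin x
D E_alpha (-3(D ∘ D)) f = -(39/10)cos x + (24/5)sin x


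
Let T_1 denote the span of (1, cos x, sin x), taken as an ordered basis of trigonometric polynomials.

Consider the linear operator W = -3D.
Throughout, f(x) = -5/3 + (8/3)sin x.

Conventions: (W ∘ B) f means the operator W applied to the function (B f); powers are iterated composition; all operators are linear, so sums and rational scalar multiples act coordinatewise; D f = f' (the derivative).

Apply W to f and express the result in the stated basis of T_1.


D f = (8/3)cos x
(-3D) f = -8cos x

the result is g(x) = -8cos x


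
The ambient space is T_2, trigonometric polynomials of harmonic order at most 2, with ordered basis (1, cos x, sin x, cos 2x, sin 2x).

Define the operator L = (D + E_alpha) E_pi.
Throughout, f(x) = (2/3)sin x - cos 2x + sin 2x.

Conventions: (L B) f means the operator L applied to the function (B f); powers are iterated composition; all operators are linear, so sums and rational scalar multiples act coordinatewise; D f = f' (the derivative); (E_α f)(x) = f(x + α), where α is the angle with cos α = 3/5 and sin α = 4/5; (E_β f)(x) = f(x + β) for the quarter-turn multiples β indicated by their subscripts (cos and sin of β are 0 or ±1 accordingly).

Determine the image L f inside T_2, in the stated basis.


E_pi f = -(2/3)sin x - cos 2x + sin 2x
D E_pi f = -(2/3)cos x + 2cos 2x + 2sin 2x
E_alpha E_pi f = -(8/15)cos x - (2/5)sin x + (31/25)cos 2x + (17/25)sin 2x
(D + E_alpha) E_pi f = -(6/5)cos x - (2/5)sin x + (81/25)cos 2x + (67/25)sin 2x

g(x) = -(6/5)cos x - (2/5)sin x + (81/25)cos 2x + (67/25)sin 2x


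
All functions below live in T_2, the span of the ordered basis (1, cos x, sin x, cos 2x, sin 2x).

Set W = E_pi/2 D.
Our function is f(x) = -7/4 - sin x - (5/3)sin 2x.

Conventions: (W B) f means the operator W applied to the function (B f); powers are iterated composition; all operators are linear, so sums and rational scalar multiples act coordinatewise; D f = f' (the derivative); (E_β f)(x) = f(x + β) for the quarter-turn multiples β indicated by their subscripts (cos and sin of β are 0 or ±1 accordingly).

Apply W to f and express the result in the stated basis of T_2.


D f = -cos x - (10/3)cos 2x
E_pi/2 D f = sin x + (10/3)cos 2x

the result is g(x) = sin x + (10/3)cos 2x


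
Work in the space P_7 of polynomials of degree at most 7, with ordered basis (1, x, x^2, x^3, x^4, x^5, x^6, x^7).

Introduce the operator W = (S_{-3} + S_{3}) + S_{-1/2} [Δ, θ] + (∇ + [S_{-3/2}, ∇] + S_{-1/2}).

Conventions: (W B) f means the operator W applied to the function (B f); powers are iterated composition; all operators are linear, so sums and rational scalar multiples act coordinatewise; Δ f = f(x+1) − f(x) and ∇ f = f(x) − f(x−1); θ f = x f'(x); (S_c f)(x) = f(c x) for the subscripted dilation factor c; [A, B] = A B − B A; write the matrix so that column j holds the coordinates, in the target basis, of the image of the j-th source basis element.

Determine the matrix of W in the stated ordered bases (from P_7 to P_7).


image of 1: 3
image of x: -(1/2)x + 9/2
image of x^2: (73/4)x^2 - (13/2)x + 9/4
image of x^3: -(1/8)x^3 + (165/8)x^2 - (93/8)x + 67/8
image of x^4: (2593/16)x^4 - (121/4)x^3 + (111/8)x^2 - (113/4)x + 113/16
image of x^5: -(1/32)x^5 + (2195/32)x^4 - (875/16)x^3 + (1855/16)x^2 - (1455/32)x + 467/32
image of x^6: (93313/64)x^6 - (3459/32)x^5 + (5235/64)x^4 - (4525/16)x^3 + (8775/64)x^2 - (2763/32)x + 985/64
image of x^7: -(1/128)x^7 + (26425/128)x^6 - (28371/128)x^5 + (104545/128)x^4 - (68145/128)x^3 + (58023/128)x^2 - (17549/128)x + 3339/128
each image's coordinates form column j of the matrix

the matrix is [[3, 9/2, 9/4, 67/8, 113/16, 467/32, 985/64, 3339/128]; [0, -1/2, -13/2, -93/8, -113/4, -1455/32, -2763/32, -17549/128]; [0, 0, 73/4, 165/8, 111/8, 1855/16, 8775/64, 58023/128]; [0, 0, 0, -1/8, -121/4, -875/16, -4525/16, -68145/128]; [0, 0, 0, 0, 2593/16, 2195/32, 5235/64, 104545/128]; [0, 0, 0, 0, 0, -1/32, -3459/32, -28371/128]; [0, 0, 0, 0, 0, 0, 93313/64, 26425/128]; [0, 0, 0, 0, 0, 0, 0, -1/128]] (rows listed top to bottom)


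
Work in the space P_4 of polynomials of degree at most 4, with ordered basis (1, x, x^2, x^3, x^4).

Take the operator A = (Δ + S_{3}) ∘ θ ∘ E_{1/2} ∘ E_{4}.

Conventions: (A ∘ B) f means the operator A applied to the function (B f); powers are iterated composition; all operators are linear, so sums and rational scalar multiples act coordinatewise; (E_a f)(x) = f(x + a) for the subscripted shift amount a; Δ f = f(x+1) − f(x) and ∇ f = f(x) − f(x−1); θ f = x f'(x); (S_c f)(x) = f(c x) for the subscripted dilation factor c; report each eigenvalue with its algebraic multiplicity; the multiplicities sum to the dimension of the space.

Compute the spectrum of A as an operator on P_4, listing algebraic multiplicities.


λ = 0 (multiplicity 1), λ = 3 (multiplicity 1), λ = 18 (multiplicity 1), λ = 81 (multiplicity 1), λ = 324 (multiplicity 1)

image of 1: 0
image of x: 3x + 1
image of x^2: 18x^2 + 31x + 11
image of x^3: 81x^3 + 252x^2 + (981/4)x + 363/4
image of x^4: 324x^4 + 1474x^3 + 2373x^2 + (3515/2)x + 1331/2
the matrix is upper triangular; its diagonal is (0, 3, 18, 81, 324)
for a triangular matrix the eigenvalues are the diagonal entries, with algebraic multiplicity their repetition count


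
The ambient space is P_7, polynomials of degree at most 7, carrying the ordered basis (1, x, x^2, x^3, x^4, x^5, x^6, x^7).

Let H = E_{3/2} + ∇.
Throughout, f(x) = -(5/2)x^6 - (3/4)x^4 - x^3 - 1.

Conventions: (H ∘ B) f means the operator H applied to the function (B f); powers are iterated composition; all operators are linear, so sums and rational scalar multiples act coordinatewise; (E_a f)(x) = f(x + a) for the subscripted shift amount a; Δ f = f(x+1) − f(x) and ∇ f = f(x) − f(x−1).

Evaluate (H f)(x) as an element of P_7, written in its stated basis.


E_{3/2} f = -(5/2)x^6 - (45/2)x^5 - (681/8)x^4 - (697/4)x^3 - (6543/32)x^2 - (4185/32)x - 4691/128
∇ f = -15x^5 + (75/2)x^4 - 53x^3 + 39x^2 - 15x + 9/4
(E_{3/2} + ∇) f = -(5/2)x^6 - (75/2)x^5 - (381/8)x^4 - (909/4)x^3 - (5295/32)x^2 - (4665/32)x - 4403/128

g(x) = -(5/2)x^6 - (75/2)x^5 - (381/8)x^4 - (909/4)x^3 - (5295/32)x^2 - (4665/32)x - 4403/128


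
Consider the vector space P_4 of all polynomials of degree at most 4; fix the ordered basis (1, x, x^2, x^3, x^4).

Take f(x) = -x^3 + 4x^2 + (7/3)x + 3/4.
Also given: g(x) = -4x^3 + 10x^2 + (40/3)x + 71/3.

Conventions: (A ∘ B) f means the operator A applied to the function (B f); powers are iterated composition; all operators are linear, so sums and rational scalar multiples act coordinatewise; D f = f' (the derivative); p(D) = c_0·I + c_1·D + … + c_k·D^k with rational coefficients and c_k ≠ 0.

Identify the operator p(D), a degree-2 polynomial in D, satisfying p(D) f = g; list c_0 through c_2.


p(D) = 4·I + 2·D + 2·D^2, i.e. c_0 = 4, c_1 = 2, c_2 = 2

D^0 f = -x^3 + 4x^2 + (7/3)x + 3/4
D^1 f = -3x^2 + 8x + 7/3
D^2 f = -6x + 8
matching coefficients of g against c_0 f + c_1 Df + … from the top degree down determines the c_i
solution: c_0 = 4, c_1 = 2, c_2 = 2


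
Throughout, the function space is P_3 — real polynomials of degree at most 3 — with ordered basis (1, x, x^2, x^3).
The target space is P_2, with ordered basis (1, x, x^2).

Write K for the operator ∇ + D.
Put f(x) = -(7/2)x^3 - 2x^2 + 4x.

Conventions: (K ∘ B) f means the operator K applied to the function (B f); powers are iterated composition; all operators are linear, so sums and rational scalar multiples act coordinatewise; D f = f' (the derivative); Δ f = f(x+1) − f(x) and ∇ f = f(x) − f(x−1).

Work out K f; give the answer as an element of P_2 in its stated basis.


∇ f = -(21/2)x^2 + (13/2)x + 5/2
D f = -(21/2)x^2 - 4x + 4
(∇ + D) f = -21x^2 + (5/2)x + 13/2

g(x) = -21x^2 + (5/2)x + 13/2


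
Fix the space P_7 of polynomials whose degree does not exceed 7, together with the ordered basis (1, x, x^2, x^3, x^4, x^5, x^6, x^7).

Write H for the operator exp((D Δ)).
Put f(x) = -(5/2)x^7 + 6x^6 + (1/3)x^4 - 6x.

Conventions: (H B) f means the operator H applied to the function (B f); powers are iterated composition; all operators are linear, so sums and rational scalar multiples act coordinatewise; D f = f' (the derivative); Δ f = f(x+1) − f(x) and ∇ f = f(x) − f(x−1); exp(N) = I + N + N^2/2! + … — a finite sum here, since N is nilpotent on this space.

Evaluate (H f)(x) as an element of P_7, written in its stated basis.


order-1 term: -105x^5 - (165/2)x^4 + 10x^3 + (203/2)x^2 + 79x + 119/6
order-2 term: -1050x^3 - 2070x^2 - 1515x - 311
order-3 term: -2100x - 2430
the series for exp((D Δ)) f terminates at order 3
exp((D Δ)) f = -(5/2)x^7 + 6x^6 - 105x^5 - (493/6)x^4 - 1040x^3 - (3937/2)x^2 - 3542x - 16327/6

the image equals g(x) = -(5/2)x^7 + 6x^6 - 105x^5 - (493/6)x^4 - 1040x^3 - (3937/2)x^2 - 3542x - 16327/6


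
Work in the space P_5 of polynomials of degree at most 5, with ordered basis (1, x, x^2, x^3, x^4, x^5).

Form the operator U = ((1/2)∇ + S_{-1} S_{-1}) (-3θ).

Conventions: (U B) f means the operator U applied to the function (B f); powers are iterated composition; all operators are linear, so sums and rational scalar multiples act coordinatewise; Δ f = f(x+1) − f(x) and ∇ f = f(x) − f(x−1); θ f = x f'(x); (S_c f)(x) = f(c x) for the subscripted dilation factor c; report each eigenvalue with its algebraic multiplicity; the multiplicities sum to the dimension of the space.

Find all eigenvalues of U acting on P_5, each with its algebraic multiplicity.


image of 1: 0
image of x: -3x - 3/2
image of x^2: -6x^2 - 6x + 3
image of x^3: -9x^3 - (27/2)x^2 + (27/2)x - 9/2
image of x^4: -12x^4 - 24x^3 + 36x^2 - 24x + 6
image of x^5: -15x^5 - (75/2)x^4 + 75x^3 - 75x^2 + (75/2)x - 15/2
the matrix is upper triangular; its diagonal is (0, -3, -6, -9, -12, -15)
for a triangular matrix the eigenvalues are the diagonal entries, with algebraic multiplicity their repetition count

λ = -15 (multiplicity 1), λ = -12 (multiplicity 1), λ = -9 (multiplicity 1), λ = -6 (multiplicity 1), λ = -3 (multiplicity 1), λ = 0 (multiplicity 1)


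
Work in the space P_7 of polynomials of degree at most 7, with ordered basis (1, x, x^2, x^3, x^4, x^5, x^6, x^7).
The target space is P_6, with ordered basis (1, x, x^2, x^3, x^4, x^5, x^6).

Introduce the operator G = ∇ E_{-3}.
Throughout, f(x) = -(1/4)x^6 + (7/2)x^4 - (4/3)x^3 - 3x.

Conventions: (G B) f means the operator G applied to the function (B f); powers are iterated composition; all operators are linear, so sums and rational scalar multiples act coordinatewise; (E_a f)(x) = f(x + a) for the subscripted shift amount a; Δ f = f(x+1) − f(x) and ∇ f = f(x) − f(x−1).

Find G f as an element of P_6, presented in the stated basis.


E_{-3} f = -(1/4)x^6 + (9/2)x^5 - (121/4)x^4 + (275/3)x^3 - (411/4)x^2 - (105/2)x + 585/4
∇ E_{-3} f = -(3/2)x^5 + (105/4)x^4 - 171x^3 + (2021/4)x^2 - (1251/2)x + 2123/12

the image equals g(x) = -(3/2)x^5 + (105/4)x^4 - 171x^3 + (2021/4)x^2 - (1251/2)x + 2123/12


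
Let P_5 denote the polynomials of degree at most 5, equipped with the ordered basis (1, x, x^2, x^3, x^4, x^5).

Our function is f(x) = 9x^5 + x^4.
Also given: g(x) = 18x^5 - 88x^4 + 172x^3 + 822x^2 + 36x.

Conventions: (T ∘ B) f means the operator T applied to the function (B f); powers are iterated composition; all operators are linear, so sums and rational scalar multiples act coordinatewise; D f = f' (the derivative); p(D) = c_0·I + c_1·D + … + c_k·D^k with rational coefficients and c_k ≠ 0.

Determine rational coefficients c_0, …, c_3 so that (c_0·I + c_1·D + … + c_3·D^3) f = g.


D^0 f = 9x^5 + x^4
D^1 f = 45x^4 + 4x^3
D^2 f = 180x^3 + 12x^2
D^3 f = 540x^2 + 24x
matching coefficients of g against c_0 f + c_1 Df + … from the top degree down determines the c_i
solution: c_0 = 2, c_1 = -2, c_2 = 1, c_3 = 3/2

p(D) = 2·I − 2·D + D^2 + (3/2)·D^3, i.e. c_0 = 2, c_1 = -2, c_2 = 1, c_3 = 3/2


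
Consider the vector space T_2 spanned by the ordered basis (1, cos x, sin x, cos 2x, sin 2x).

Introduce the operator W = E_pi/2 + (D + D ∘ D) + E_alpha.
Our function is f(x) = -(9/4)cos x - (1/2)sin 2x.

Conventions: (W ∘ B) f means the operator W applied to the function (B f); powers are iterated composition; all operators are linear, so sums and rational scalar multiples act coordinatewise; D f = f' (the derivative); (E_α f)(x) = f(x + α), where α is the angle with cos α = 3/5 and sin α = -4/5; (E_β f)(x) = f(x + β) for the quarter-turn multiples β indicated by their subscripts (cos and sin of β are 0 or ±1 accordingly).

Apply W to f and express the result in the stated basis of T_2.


E_pi/2 f = (9/4)sin x + (1/2)sin 2x
D f = (9/4)sin x - cos 2x
D f = (9/4)sin x - cos 2x
D D f = (9/4)cos x + 2sin 2x
(D + D ∘ D) f = (9/4)cos x + (9/4)sin x - cos 2x + 2sin 2x
E_alpha f = -(27/20)cos x - (9/5)sin x + (12/25)cos 2x + (7/50)sin 2x
(E_pi/2 + (D + D ∘ D) + E_alpha) f = (9/10)cos x + (27/10)sin x - (13/25)cos 2x + (66/25)sin 2x

the result is g(x) = (9/10)cos x + (27/10)sin x - (13/25)cos 2x + (66/25)sin 2x


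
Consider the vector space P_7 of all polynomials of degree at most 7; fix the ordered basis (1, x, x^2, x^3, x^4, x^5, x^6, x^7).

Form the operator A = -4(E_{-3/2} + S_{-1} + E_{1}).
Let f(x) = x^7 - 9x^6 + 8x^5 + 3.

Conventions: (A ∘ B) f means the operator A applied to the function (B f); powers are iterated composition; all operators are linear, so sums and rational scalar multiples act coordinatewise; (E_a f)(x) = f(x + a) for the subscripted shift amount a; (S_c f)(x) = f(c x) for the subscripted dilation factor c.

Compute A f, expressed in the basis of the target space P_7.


E_{-3/2} f = x^7 - (39/2)x^6 + (545/4)x^5 - (3855/8)x^4 + (15435/16)x^3 - (35613/32)x^2 + (44307/64)x - 22701/128
S_{-1} f = -x^7 - 9x^6 - 8x^5 + 3
E_{1} f = x^7 - 2x^6 - 25x^5 - 60x^4 - 65x^3 - 34x^2 - 7x + 3
(E_{-3/2} + S_{-1} + E_{1}) f = x^7 - (61/2)x^6 + (413/4)x^5 - (4335/8)x^4 + (14395/16)x^3 - (36701/32)x^2 + (43859/64)x - 21933/128
(-4(E_{-3/2} + S_{-1} + E_{1})) f = -4x^7 + 122x^6 - 413x^5 + (4335/2)x^4 - (14395/4)x^3 + (36701/8)x^2 - (43859/16)x + 21933/32

the result is g(x) = -4x^7 + 122x^6 - 413x^5 + (4335/2)x^4 - (14395/4)x^3 + (36701/8)x^2 - (43859/16)x + 21933/32


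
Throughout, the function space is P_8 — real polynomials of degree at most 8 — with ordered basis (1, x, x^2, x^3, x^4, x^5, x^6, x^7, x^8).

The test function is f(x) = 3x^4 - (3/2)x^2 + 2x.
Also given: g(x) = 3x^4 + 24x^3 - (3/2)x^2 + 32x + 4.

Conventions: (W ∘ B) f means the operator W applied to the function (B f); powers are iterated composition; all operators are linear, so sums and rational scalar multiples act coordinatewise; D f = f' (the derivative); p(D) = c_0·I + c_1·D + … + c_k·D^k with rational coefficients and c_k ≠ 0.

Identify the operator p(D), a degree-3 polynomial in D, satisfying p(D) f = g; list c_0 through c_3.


D^0 f = 3x^4 - (3/2)x^2 + 2x
D^1 f = 12x^3 - 3x + 2
D^2 f = 36x^2 - 3
D^3 f = 72x
matching coefficients of g against c_0 f + c_1 Df + … from the top degree down determines the c_i
solution: c_0 = 1, c_1 = 2, c_2 = 0, c_3 = 1/2

c_0 = 1, c_1 = 2, c_2 = 0, c_3 = 1/2


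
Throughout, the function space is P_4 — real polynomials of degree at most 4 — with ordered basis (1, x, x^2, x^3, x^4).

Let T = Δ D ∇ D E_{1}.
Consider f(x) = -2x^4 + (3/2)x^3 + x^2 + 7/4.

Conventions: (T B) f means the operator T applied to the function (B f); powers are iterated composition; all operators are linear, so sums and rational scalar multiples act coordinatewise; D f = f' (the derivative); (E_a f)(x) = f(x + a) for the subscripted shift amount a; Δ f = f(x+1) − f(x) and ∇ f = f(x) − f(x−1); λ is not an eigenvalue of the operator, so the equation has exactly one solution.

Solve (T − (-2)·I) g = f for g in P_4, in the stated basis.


g(x) = -x^4 + (3/4)x^3 + (1/2)x^2 + 103/8

write g with unknown coordinates in the stated basis and equate coefficients in (T − (-2)·I) g = f
solving from the highest basis element down gives g = -x^4 + (3/4)x^3 + (1/2)x^2 + 103/8
check: T g = -24
so T g − (-2)·g = -2x^4 + (3/2)x^3 + x^2 + 7/4 = f ✓


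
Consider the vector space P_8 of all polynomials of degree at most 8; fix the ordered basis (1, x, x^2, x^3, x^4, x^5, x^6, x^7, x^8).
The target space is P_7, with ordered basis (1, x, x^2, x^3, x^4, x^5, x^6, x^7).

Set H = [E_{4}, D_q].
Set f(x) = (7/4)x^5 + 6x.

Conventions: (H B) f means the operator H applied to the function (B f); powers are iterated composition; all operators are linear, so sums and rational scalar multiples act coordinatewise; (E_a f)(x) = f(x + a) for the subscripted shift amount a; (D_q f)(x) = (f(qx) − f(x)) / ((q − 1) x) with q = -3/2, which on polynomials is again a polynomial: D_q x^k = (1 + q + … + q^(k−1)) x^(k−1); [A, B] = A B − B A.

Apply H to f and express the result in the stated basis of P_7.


D_q f = (385/64)x^4 + 6
E_{4} D_q f = (385/64)x^4 + (385/4)x^3 + (1155/2)x^2 + 1540x + 1546
E_{4} f = (7/4)x^5 + 35x^4 + 280x^3 + 1120x^2 + 2246x + 1816
D_q E_{4} f = (385/64)x^4 - (455/8)x^3 + 490x^2 - 560x + 2246
[E_{4}, D_q] f = (1225/8)x^3 + (175/2)x^2 + 2100x - 700

g(x) = (1225/8)x^3 + (175/2)x^2 + 2100x - 700


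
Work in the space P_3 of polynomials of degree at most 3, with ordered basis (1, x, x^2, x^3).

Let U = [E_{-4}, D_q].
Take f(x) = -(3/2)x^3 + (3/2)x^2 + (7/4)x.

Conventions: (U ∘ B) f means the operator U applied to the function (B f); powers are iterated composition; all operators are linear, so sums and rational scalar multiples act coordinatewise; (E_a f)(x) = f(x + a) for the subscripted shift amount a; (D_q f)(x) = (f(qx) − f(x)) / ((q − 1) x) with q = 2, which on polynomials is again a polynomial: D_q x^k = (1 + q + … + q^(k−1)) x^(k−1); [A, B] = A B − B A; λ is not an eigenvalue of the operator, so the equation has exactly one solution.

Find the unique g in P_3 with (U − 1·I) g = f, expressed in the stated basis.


write g with unknown coordinates in the stated basis and equate coefficients in (U − 1·I) g = f
solving from the highest basis element down gives g = (3/2)x^3 - (3/2)x^2 - (127/4)x + 102
check: U g = -30x + 102
so U g − 1·g = -(3/2)x^3 + (3/2)x^2 + (7/4)x = f ✓

the image equals g(x) = (3/2)x^3 - (3/2)x^2 - (127/4)x + 102


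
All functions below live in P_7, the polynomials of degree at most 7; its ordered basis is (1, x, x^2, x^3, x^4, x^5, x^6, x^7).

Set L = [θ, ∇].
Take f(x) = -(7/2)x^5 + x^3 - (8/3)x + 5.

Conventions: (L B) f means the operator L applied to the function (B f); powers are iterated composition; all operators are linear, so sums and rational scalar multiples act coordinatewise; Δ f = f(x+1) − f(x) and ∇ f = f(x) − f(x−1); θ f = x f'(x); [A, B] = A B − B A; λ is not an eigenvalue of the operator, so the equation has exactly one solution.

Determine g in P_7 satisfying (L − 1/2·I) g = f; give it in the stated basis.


the result is g(x) = 7x^5 - 70x^4 + 838x^3 - 7128x^2 + (121600/3)x - 345740/3

write g with unknown coordinates in the stated basis and equate coefficients in (L − 1/2·I) g = f
solving from the highest basis element down gives g = 7x^5 - 70x^4 + 838x^3 - 7128x^2 + (121600/3)x - 345740/3
check: L g = -35x^4 + 420x^3 - 3564x^2 + 20264x - 172855/3
so L g − 1/2·g = -(7/2)x^5 + x^3 - (8/3)x + 5 = f ✓


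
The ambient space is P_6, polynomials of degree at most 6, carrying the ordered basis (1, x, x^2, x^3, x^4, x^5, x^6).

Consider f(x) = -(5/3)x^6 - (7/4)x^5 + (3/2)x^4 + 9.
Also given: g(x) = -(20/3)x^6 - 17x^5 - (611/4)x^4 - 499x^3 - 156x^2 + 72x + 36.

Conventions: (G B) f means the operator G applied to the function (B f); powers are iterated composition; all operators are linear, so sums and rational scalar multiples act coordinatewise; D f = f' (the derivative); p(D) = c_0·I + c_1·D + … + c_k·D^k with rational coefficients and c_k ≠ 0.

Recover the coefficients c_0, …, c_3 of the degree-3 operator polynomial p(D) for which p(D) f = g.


D^0 f = -(5/3)x^6 - (7/4)x^5 + (3/2)x^4 + 9
D^1 f = -10x^5 - (35/4)x^4 + 6x^3
D^2 f = -50x^4 - 35x^3 + 18x^2
D^3 f = -200x^3 - 105x^2 + 36x
matching coefficients of g against c_0 f + c_1 Df + … from the top degree down determines the c_i
solution: c_0 = 4, c_1 = 1, c_2 = 3, c_3 = 2

p(D) = 4·I + D + 3·D^2 + 2·D^3, i.e. c_0 = 4, c_1 = 1, c_2 = 3, c_3 = 2


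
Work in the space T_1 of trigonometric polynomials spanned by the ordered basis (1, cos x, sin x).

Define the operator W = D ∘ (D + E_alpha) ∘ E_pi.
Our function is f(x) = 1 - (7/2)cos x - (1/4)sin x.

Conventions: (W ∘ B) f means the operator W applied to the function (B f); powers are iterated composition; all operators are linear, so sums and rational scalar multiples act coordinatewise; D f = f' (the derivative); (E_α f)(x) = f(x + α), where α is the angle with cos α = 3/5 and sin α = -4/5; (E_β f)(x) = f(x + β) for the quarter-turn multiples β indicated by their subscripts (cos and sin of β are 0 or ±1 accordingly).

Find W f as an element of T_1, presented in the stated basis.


E_pi f = 1 + (7/2)cos x + (1/4)sin x
D E_pi f = (1/4)cos x - (7/2)sin x
E_alpha E_pi f = 1 + (19/10)cos x + (59/20)sin x
(D + E_alpha) E_pi f = 1 + (43/20)cos x - (11/20)sin x
D (D + E_alpha) E_pi f = -(11/20)cos x - (43/20)sin x

g(x) = -(11/20)cos x - (43/20)sin x


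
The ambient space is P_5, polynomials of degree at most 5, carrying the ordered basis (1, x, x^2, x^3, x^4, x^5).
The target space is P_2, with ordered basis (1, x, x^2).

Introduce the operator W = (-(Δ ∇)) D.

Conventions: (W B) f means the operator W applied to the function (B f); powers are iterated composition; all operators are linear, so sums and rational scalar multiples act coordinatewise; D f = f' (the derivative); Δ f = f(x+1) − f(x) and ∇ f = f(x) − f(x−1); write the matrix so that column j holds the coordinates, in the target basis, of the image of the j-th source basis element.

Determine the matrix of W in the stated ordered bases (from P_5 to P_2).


the matrix is [[0, 0, 0, -6, 0, -10]; [0, 0, 0, 0, -24, 0]; [0, 0, 0, 0, 0, -60]] (rows listed top to bottom)

image of 1: 0
image of x: 0
image of x^2: 0
image of x^3: -6
image of x^4: -24x
image of x^5: -60x^2 - 10
each image's coordinates form column j of the matrix


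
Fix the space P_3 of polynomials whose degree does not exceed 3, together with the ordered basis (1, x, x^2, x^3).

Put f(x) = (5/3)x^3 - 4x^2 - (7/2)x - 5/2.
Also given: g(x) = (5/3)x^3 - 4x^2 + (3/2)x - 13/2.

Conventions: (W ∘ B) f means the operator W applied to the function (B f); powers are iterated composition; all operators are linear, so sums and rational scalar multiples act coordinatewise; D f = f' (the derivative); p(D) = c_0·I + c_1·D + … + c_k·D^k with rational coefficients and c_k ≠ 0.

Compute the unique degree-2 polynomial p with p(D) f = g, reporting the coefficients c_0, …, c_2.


D^0 f = (5/3)x^3 - 4x^2 - (7/2)x - 5/2
D^1 f = 5x^2 - 8x - 7/2
D^2 f = 10x - 8
matching coefficients of g against c_0 f + c_1 Df + … from the top degree down determines the c_i
solution: c_0 = 1, c_1 = 0, c_2 = 1/2

c_0 = 1, c_1 = 0, c_2 = 1/2


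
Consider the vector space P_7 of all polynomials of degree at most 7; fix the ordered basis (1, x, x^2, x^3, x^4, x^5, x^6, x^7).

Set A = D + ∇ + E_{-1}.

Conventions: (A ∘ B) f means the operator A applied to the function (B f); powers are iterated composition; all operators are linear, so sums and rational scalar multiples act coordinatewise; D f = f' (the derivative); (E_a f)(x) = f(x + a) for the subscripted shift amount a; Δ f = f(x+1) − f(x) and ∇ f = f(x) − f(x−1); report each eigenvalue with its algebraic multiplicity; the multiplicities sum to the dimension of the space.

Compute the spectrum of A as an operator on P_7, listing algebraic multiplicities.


image of 1: 1
image of x: x + 1
image of x^2: x^2 + 2x
image of x^3: x^3 + 3x^2
image of x^4: x^4 + 4x^3
image of x^5: x^5 + 5x^4
image of x^6: x^6 + 6x^5
image of x^7: x^7 + 7x^6
the matrix is upper triangular; its diagonal is (1, 1, 1, 1, 1, 1, 1, 1)
for a triangular matrix the eigenvalues are the diagonal entries, with algebraic multiplicity their repetition count

λ = 1 (multiplicity 8)


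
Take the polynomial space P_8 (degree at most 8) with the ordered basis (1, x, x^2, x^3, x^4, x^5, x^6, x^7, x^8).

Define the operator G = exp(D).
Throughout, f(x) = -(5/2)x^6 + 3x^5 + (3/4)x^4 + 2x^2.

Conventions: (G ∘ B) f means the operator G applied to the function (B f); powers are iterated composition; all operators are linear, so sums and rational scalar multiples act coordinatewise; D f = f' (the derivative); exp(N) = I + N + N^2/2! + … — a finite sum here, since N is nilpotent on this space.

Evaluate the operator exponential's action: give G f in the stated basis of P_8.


the result is g(x) = -(5/2)x^6 - 12x^5 - (87/4)x^4 - 17x^3 - x^2 + 7x + 13/4

order-1 term: -15x^5 + 15x^4 + 3x^3 + 4x
order-2 term: -(75/2)x^4 + 30x^3 + (9/2)x^2 + 2
order-3 term: -50x^3 + 30x^2 + 3x
order-4 term: -(75/2)x^2 + 15x + 3/4
order-5 term: -15x + 3
order-6 term: -5/2
the series for exp(D) f terminates at order 6
exp(D) f = -(5/2)x^6 - 12x^5 - (87/4)x^4 - 17x^3 - x^2 + 7x + 13/4


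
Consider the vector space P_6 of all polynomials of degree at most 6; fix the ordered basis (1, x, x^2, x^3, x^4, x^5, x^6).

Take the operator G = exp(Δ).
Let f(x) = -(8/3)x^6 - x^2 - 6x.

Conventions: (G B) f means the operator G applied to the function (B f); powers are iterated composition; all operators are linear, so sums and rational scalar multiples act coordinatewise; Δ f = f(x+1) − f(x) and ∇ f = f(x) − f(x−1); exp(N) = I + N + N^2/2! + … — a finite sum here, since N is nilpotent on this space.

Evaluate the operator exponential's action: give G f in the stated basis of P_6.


g(x) = -(8/3)x^6 - 16x^5 - 80x^4 - (800/3)x^3 - 601x^2 - 840x - 1648/3

order-1 term: -16x^5 - 40x^4 - (160/3)x^3 - 40x^2 - 18x - 29/3
order-2 term: -40x^4 - 160x^3 - 280x^2 - 240x - 251/3
order-3 term: -(160/3)x^3 - 240x^2 - 400x - 240
order-4 term: -40x^2 - 160x - 520/3
order-5 term: -16x - 40
order-6 term: -8/3
the series for exp(Δ) f terminates at order 6
exp(Δ) f = -(8/3)x^6 - 16x^5 - 80x^4 - (800/3)x^3 - 601x^2 - 840x - 1648/3


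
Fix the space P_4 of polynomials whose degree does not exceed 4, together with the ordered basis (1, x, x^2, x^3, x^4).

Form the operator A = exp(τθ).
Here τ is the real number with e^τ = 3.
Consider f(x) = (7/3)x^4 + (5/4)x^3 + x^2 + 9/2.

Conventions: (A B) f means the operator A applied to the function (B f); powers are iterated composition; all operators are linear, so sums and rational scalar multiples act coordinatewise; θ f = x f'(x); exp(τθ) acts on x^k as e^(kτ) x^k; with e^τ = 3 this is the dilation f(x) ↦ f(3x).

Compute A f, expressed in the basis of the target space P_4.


exp(τθ) x^k = e^(kτ) x^k; with e^τ = 3 this sends x^k to 3^k x^k
x^2 ↦ 9 x^2
x^3 ↦ 27 x^3
x^4 ↦ 81 x^4
applying this coordinatewise to f: exp(τθ) f = 189x^4 + (135/4)x^3 + 9x^2 + 9/2

the image equals g(x) = 189x^4 + (135/4)x^3 + 9x^2 + 9/2


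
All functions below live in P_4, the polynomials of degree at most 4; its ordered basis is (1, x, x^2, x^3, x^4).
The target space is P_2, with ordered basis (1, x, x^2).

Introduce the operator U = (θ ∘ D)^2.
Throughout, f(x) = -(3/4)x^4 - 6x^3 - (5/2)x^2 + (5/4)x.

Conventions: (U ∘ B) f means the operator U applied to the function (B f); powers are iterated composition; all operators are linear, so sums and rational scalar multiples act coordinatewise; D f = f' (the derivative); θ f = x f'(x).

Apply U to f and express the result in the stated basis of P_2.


D f = -3x^3 - 18x^2 - 5x + 5/4
θ D f = -9x^3 - 36x^2 - 5x
D (θ ∘ D) f = -27x^2 - 72x - 5
θ D (θ ∘ D) f = -54x^2 - 72x

the result is g(x) = -54x^2 - 72x


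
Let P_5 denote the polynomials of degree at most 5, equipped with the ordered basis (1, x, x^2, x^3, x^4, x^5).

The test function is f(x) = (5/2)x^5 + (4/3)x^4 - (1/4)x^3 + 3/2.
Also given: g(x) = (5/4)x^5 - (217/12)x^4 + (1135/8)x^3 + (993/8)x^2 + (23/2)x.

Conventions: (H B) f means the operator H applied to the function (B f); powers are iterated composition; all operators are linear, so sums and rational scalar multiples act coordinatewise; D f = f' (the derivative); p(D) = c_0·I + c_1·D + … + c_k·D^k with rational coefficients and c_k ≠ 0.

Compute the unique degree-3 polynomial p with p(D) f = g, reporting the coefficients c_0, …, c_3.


c_0 = 1/2, c_1 = -3/2, c_2 = 3, c_3 = 1/2

D^0 f = (5/2)x^5 + (4/3)x^4 - (1/4)x^3 + 3/2
D^1 f = (25/2)x^4 + (16/3)x^3 - (3/4)x^2
D^2 f = 50x^3 + 16x^2 - (3/2)x
D^3 f = 150x^2 + 32x - 3/2
matching coefficients of g against c_0 f + c_1 Df + … from the top degree down determines the c_i
solution: c_0 = 1/2, c_1 = -3/2, c_2 = 3, c_3 = 1/2


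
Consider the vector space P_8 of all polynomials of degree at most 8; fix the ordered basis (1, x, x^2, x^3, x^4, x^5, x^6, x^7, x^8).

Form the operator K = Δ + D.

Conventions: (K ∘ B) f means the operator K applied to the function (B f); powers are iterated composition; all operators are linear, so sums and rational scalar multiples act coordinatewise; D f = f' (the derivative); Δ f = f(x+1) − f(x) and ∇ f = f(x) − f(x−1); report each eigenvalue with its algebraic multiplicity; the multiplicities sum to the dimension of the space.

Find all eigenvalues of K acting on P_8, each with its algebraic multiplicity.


image of 1: 0
image of x: 2
image of x^2: 4x + 1
image of x^3: 6x^2 + 3x + 1
image of x^4: 8x^3 + 6x^2 + 4x + 1
image of x^5: 10x^4 + 10x^3 + 10x^2 + 5x + 1
image of x^6: 12x^5 + 15x^4 + 20x^3 + 15x^2 + 6x + 1
image of x^7: 14x^6 + 21x^5 + 35x^4 + 35x^3 + 21x^2 + 7x + 1
image of x^8: 16x^7 + 28x^6 + 56x^5 + 70x^4 + 56x^3 + 28x^2 + 8x + 1
the matrix is upper triangular; its diagonal is (0, 0, 0, 0, 0, 0, 0, 0, 0)
for a triangular matrix the eigenvalues are the diagonal entries, with algebraic multiplicity their repetition count

λ = 0 (multiplicity 9)


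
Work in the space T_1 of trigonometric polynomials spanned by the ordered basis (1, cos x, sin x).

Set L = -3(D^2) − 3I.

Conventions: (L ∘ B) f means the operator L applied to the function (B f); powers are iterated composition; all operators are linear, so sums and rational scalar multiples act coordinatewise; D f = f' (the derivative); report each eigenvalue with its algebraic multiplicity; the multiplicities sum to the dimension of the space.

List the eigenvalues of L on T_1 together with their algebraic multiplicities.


image of 1: -3
image of cos x: 0
image of sin x: 0
the matrix is diagonal; its diagonal is (-3, 0, 0)
for a triangular matrix the eigenvalues are the diagonal entries, with algebraic multiplicity their repetition count

λ = -3 (multiplicity 1), λ = 0 (multiplicity 2)


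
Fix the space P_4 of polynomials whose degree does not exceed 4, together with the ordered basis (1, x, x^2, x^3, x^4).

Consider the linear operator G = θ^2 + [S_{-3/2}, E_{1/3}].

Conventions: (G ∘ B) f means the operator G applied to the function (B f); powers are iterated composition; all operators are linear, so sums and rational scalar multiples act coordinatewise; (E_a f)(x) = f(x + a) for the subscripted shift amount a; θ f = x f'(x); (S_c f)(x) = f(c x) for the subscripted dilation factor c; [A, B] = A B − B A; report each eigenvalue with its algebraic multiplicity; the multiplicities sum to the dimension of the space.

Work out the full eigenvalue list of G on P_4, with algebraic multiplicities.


λ = 0 (multiplicity 1), λ = 1 (multiplicity 1), λ = 4 (multiplicity 1), λ = 9 (multiplicity 1), λ = 16 (multiplicity 1)

image of 1: 0
image of x: x + 5/6
image of x^2: 4x^2 - (5/2)x - 5/36
image of x^3: 9x^3 + (45/8)x^2 + (5/8)x + 35/216
image of x^4: 16x^4 - (45/4)x^3 - (15/8)x^2 - (35/36)x - 65/1296
the matrix is upper triangular; its diagonal is (0, 1, 4, 9, 16)
for a triangular matrix the eigenvalues are the diagonal entries, with algebraic multiplicity their repetition count


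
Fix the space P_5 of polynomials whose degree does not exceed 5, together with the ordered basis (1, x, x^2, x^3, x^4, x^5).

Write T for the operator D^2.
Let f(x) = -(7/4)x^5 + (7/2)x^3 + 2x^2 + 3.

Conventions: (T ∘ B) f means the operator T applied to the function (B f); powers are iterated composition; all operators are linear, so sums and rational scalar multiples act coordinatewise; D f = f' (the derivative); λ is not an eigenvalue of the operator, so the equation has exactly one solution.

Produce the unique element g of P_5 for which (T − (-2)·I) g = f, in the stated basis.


g(x) = -(7/8)x^5 + (21/2)x^3 + x^2 - (63/2)x + 1/2

write g with unknown coordinates in the stated basis and equate coefficients in (T − (-2)·I) g = f
solving from the highest basis element down gives g = -(7/8)x^5 + (21/2)x^3 + x^2 - (63/2)x + 1/2
check: T g = -(35/2)x^3 + 63x + 2
so T g − (-2)·g = -(7/4)x^5 + (7/2)x^3 + 2x^2 + 3 = f ✓


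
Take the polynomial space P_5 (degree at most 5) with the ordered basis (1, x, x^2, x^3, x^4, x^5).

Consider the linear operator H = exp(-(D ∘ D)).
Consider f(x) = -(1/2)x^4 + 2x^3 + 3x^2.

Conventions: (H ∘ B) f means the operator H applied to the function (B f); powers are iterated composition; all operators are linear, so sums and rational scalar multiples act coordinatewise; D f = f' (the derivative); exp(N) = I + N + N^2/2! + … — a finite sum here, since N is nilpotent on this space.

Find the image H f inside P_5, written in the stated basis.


order-1 term: 6x^2 - 12x - 6
order-2 term: -6
the series for exp(-(D ∘ D)) f terminates at order 2
exp(-(D ∘ D)) f = -(1/2)x^4 + 2x^3 + 9x^2 - 12x - 12

the image equals g(x) = -(1/2)x^4 + 2x^3 + 9x^2 - 12x - 12


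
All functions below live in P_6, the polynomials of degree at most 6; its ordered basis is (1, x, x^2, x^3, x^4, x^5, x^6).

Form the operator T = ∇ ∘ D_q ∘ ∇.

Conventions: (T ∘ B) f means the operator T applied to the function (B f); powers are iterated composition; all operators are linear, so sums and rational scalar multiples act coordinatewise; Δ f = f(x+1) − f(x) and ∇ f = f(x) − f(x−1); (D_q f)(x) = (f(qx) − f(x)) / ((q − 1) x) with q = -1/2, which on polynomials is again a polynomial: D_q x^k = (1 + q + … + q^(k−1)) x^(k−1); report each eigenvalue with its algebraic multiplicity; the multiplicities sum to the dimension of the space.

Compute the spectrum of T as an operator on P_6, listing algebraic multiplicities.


λ = 0 (multiplicity 7)

image of 1: 0
image of x: 0
image of x^2: 0
image of x^3: 3/2
image of x^4: 6x - 6
image of x^5: (75/8)x^2 - (195/8)x + 125/8
image of x^6: (33/2)x^3 - (423/8)x^2 + (597/8)x - 36
the matrix is upper triangular; its diagonal is (0, 0, 0, 0, 0, 0, 0)
for a triangular matrix the eigenvalues are the diagonal entries, with algebraic multiplicity their repetition count
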